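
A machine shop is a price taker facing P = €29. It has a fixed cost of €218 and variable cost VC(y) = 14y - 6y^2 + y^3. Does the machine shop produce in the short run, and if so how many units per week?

Strip out fixed cost: VC = 14y - 6y^2 + y^3. Then AVC = 14 - 6y + y^2 and MC = 14 - 12y + 3y^2.
The AVC parabola has its vertex at y = 6/2 = 3, where AVC = 14 - 6·3 + 3^2 = €5.
P = €29 exceeds min AVC = €5, so the firm stays open.
P = MC gives -15 - 12y + 3y^2 = 0, with roots -1 and 5. Take the larger (rising MC): y* = 5.
Check: AVC at y = 5 is €9 ≤ P, so revenue covers variable cost.
Profit = P·y − TC = 29·5 − 263 = -€118, a loss, but smaller than the €218 fixed cost the firm would lose by shutting down.

Produce at y = 5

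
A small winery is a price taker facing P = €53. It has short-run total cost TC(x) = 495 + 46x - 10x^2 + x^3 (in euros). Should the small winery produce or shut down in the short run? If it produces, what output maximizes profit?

Variable cost is VC = 46x - 10x^2 + x^3, so AVC = VC/x = 46 - 10x + x^2 and MC = dTC/dx = 46 - 20x + 3x^2.
The AVC parabola has its vertex at x = 10/2 = 5, where AVC = 46 - 10·5 + 5^2 = €21.
P = €53 exceeds min AVC = €21, so the firm stays open.
Solving P = MC: -7 - 20x + 3x^2 = 0 ⇒ x = -1/3 or 7. On the upward-sloping branch, x* = 7.
Check: AVC at x = 7 is €25 ≤ P, so revenue covers variable cost.
Profit = P·x − TC = 53·7 − 670 = -€299, a loss, but smaller than the €495 fixed cost the firm would lose by shutting down.

Produce at x = 7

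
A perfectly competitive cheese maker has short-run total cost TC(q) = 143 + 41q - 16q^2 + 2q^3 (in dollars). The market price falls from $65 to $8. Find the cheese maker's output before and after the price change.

Output falls from 6 to 0 (the firm shuts down)

MC = 41 - 32q + 6q^2; the shutdown threshold is min AVC = $9 (at q = 4).
At P = $65 ≥ min AVC, set P = MC on the rising branch: q = 6.
At P = $8 < min AVC = $9, price no longer covers variable cost at any output, so the firm shuts down: q = 0.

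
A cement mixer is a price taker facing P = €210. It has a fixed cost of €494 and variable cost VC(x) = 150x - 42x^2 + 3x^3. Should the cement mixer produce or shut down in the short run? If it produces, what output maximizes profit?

Produce at x = 10

Strip out fixed cost: VC = 150x - 42x^2 + 3x^3. Then AVC = 150 - 42x + 3x^2 and MC = 150 - 84x + 9x^2.
The AVC parabola has its vertex at x = 42/6 = 7, where AVC = 150 - 42·7 + 3·7^2 = €3.
P = €210 exceeds min AVC = €3, so the firm stays open.
Solving P = MC: -60 - 84x + 9x^2 = 0 ⇒ x = -2/3 or 10. On the upward-sloping branch, x* = 10.
Check: AVC at x = 10 is €30 ≤ P, so revenue covers variable cost.
Profit = P·x − TC = 210·10 − 794 = €1306.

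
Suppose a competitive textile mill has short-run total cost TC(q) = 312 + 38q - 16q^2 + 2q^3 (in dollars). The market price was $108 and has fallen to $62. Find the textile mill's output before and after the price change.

Output falls from 7 to 6

AVC = 38 - 16q + 2q^2, minimized at q = 4 where min AVC = $6. MC = 38 - 32q + 6q^2.
At P = $108 ≥ min AVC, set P = MC on the rising branch: q = 7.
At P = $62 ≥ min AVC, set P = MC: q = 6. The firm stays open but cuts output.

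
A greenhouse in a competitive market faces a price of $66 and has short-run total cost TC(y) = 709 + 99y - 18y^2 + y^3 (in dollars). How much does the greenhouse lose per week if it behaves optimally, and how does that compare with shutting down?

Profit = -$225 at y = 11

AVC = 99 - 18y + y^2; min AVC = $18 at y = 9. Since P = $66 ≥ min AVC, the firm produces.
With MC = 99 - 36y + 3y^2, P = MC on the upward-sloping part at y* = 11.
TR = 66·11 = 726. TC = 709 + 242 = 951. Profit = 726 − 951 = -$225.
By producing, the firm covers all variable cost plus $484 of fixed cost; shutting down would lose the full $709.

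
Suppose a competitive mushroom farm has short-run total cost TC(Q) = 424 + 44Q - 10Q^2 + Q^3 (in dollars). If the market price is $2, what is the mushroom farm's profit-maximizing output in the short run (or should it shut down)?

Shut down

Strip out fixed cost: VC = 44Q - 10Q^2 + Q^3. Then AVC = 44 - 10Q + Q^2 and MC = 44 - 20Q + 3Q^2.
The AVC parabola has its vertex at Q = 10/2 = 5, where AVC = 44 - 10·5 + 5^2 = $19.
P = $2 lies below min AVC = $19; no output level covers variable cost.
Best response: produce nothing and absorb the $424 fixed cost.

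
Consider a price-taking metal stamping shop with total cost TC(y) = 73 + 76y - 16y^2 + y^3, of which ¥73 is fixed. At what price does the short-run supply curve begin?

Short-run supply begins at min AVC. From VC = 76y - 16y^2 + y^3, AVC = 76 - 16y + y^2.
dAVC/dy = -16 + 2y = 0 gives y = 8. min AVC = 76 - 16·8 + 8^2 = 12.
The firm shuts down for any P below ¥12.

¥12 per unit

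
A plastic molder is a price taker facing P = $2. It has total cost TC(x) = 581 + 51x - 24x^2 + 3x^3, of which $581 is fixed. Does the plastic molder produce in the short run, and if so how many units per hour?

From TC, MC = TC'(x) = 51 - 48x + 9x^2 and AVC = VC/x = 51 - 24x + 3x^2.
AVC is minimized where dAVC/dx = -24 + 6x = 0, at x = 4; min AVC = 51 - 24·4 + 3·4^2 = $3.
With P < min AVC ($2 < $3), every unit sold adds to the loss.
Shutting down limits the loss to fixed cost, $581.

Shut down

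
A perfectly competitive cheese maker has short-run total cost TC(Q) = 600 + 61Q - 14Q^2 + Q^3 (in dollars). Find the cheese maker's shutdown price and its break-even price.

Shutdown price = min AVC. AVC = 61 - 14Q + Q^2, with vertex at Q = 7 and minimum $12.
ATC = 600/Q + 61 - 14Q + Q^2. Setting dATC/dQ = −600/Q^2 − 14 + 2Q = 0 gives Q = 10 (since 2·10^3 − 14·10^2 = 600).
min ATC = 600/10 + 61 − 14·10 + 10^2 = $81. That is the break-even price.
For $12 ≤ P < $81 the firm produces at a loss; below $12 it shuts down.

Shutdown price = $12; break-even price = $81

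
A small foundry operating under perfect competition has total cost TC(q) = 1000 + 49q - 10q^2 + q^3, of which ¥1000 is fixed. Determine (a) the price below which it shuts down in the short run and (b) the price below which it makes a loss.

Shutdown price = ¥24; break-even price = ¥149

AVC = 49 - 10q + q^2; minimized at q = 5, giving min AVC = ¥24. That is the shutdown price.
ATC = 1000/q + 49 - 10q + q^2. Setting dATC/dq = −1000/q^2 − 10 + 2q = 0 gives q = 10 (since 2·10^3 − 10·10^2 = 1000).
min ATC = 1000/10 + 49 − 10·10 + 10^2 = ¥149. That is the break-even price.
For ¥24 ≤ P < ¥149 the firm produces at a loss; below ¥24 it shuts down.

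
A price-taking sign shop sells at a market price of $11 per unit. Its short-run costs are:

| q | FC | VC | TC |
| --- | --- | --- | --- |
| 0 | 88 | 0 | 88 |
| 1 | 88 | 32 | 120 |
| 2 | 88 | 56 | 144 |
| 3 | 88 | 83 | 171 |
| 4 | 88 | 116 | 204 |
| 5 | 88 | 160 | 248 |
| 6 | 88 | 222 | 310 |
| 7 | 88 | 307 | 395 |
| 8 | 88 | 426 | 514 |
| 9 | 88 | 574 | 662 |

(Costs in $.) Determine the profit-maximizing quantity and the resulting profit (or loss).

Tabulate TR − TC: q=0: -88; q=1: -109; q=2: -122; q=3: -138; q=4: -160; q=5: -193; q=6: -244; q=7: -318; q=8: -426; q=9: -563.
Profit is highest at q = 0. Equivalently, the lowest AVC in the table is 83/3 ≈ $27.67 at q = 3, and P = $11 falls below it — price never covers variable cost, so the firm shuts down and loses only its fixed cost.

q = 0 (shut down); profit = -$88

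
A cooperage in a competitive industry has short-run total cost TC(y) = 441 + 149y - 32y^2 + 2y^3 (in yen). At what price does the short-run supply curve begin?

¥21 per unit

Short-run supply begins at min AVC. From VC = 149y - 32y^2 + 2y^3, AVC = 149 - 32y + 2y^2.
dAVC/dy = -32 + 4y = 0 gives y = 8. min AVC = 149 - 32·8 + 2·8^2 = 21.
The firm shuts down for any P below ¥21.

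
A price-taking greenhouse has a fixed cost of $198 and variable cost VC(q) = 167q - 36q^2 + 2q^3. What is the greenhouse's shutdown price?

$5 per unit

The firm shuts down when price falls below the minimum of average variable cost. AVC = VC/q = 167 - 36q + 2q^2.
At the minimum of AVC, MC = AVC. MC = 167 - 72q + 6q^2; setting MC = AVC gives 4q^2 - 36q = 0, so q = 9. min AVC = 5.
For P < $5 the firm produces nothing.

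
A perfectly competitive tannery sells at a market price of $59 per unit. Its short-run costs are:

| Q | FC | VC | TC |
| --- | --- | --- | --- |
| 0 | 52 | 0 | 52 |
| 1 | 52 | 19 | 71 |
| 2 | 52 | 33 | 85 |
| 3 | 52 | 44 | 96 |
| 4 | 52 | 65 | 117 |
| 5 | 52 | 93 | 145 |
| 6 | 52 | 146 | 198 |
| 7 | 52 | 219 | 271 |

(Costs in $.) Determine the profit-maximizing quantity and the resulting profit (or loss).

Q = 6; profit = $156

Profit at each row (π = 59Q − TC): Q=0: -52; Q=1: -12; Q=2: 33; Q=3: 81; Q=4: 119; Q=5: 150; Q=6: 156; Q=7: 142.
Profit is maximized at Q = 6. AVC there is 146/6 = $24.33 ≤ P, so producing beats shutting down (which would give -$52).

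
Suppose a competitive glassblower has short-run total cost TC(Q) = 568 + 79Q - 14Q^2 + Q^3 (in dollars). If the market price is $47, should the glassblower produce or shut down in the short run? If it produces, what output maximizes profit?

From TC, MC = TC'(Q) = 79 - 28Q + 3Q^2 and AVC = VC/Q = 79 - 14Q + Q^2.
AVC hits its minimum where MC = AVC, at Q = 7, giving min AVC = 79 - 14·7 + 7^2 = $30.
Because $47 ≥ $30, revenue can cover variable cost; the firm operates.
P = MC gives 32 - 28Q + 3Q^2 = 0, with roots 4/3 and 8. Take the larger (rising MC): Q* = 8.
Check: AVC at Q = 8 is $31 ≤ P, so revenue covers variable cost.
Profit = P·Q − TC = 47·8 − 816 = -$440, a loss, but smaller than the $568 fixed cost the firm would lose by shutting down.

Produce at Q = 8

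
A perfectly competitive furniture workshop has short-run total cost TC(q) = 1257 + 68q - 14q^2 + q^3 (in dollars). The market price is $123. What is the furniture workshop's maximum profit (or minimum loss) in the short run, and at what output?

AVC = 68 - 14q + q^2; min AVC = $19 at q = 7. Since P = $123 ≥ min AVC, the firm produces.
MC = 68 - 28q + 3q^2. Setting P = MC and taking the root on the rising branch gives q* = 11.
TR = 123·11 = 1353. TC = 1257 + 385 = 1642. Profit = 1353 − 1642 = -$289.
Shutting down would mean losing the fixed cost of $1257, so operating at a loss of $289 is better by $968.

Profit = -$289 at q = 11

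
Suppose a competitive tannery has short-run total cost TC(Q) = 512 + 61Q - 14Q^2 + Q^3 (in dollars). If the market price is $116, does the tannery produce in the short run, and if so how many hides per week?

Variable cost is VC = 61Q - 14Q^2 + Q^3, so AVC = VC/Q = 61 - 14Q + Q^2 and MC = dTC/dQ = 61 - 28Q + 3Q^2.
The AVC parabola has its vertex at Q = 14/2 = 7, where AVC = 61 - 14·7 + 7^2 = $12.
P = $116 exceeds min AVC = $12, so the firm stays open.
Solving P = MC: -55 - 28Q + 3Q^2 = 0 ⇒ Q = -5/3 or 11. On the upward-sloping branch, Q* = 11.
Check: AVC at Q = 11 is $28 ≤ P, so revenue covers variable cost.
Profit = P·Q − TC = 116·11 − 820 = $456.

Produce at Q = 11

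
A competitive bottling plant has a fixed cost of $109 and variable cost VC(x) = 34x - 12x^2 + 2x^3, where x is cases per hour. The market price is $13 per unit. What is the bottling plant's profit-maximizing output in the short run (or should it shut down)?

Shut down

From TC, MC = TC'(x) = 34 - 24x + 6x^2 and AVC = VC/x = 34 - 12x + 2x^2.
AVC hits its minimum where MC = AVC, at x = 3, giving min AVC = 34 - 12·3 + 2·3^2 = $16.
P = $13 lies below min AVC = $16; no output level covers variable cost.
The firm minimizes its loss by shutting down and losing only its fixed cost of $109.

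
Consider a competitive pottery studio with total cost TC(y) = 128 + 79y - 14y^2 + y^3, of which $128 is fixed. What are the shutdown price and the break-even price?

Shutdown price = $30; break-even price = $47

AVC = 79 - 14y + y^2; minimized at y = 7, giving min AVC = $30. That is the shutdown price.
ATC = 128/y + 79 - 14y + y^2. Setting dATC/dy = −128/y^2 − 14 + 2y = 0 gives y = 8 (since 2·8^3 − 14·8^2 = 128).
min ATC = 128/8 + 79 − 14·8 + 8^2 = $47. That is the break-even price.
Between these two prices the firm operates at a loss; above $47 it earns a profit.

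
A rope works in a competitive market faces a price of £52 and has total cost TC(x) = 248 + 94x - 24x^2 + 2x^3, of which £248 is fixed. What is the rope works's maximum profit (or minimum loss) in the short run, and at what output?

AVC = 94 - 24x + 2x^2 has its minimum £22 at x = 6; price £52 clears that bar, so the firm operates.
MC = 94 - 48x + 6x^2. Setting P = MC and taking the root on the rising branch gives x* = 7.
TR = 52·7 = 364. TC = 248 + 168 = 416. Profit = 364 − 416 = -£52.
By producing, the firm covers all variable cost plus £196 of fixed cost; shutting down would lose the full £248.

Profit = -£52 at x = 7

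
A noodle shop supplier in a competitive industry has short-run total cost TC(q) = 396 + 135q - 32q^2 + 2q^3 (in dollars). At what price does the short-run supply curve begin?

$7 per unit

Short-run supply begins at min AVC. From VC = 135q - 32q^2 + 2q^3, AVC = 135 - 32q + 2q^2.
At the minimum of AVC, MC = AVC. MC = 135 - 64q + 6q^2; setting MC = AVC gives 4q^2 - 32q = 0, so q = 8. min AVC = 7.
The firm shuts down for any P below $7.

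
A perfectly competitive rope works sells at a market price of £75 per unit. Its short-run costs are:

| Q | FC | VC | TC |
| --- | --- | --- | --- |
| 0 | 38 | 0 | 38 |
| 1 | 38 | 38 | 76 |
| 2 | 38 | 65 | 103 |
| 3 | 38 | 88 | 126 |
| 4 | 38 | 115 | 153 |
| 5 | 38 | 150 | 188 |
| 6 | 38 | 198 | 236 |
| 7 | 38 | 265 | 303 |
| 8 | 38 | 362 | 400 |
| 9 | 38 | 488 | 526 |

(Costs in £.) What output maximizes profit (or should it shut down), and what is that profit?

Q = 7; profit = £222

Profit at each row (π = 75Q − TC): Q=0: -38; Q=1: -1; Q=2: 47; Q=3: 99; Q=4: 147; Q=5: 187; Q=6: 214; Q=7: 222; Q=8: 200; Q=9: 149.
Profit is maximized at Q = 7. AVC there is 265/7 = £37.86 ≤ P, so producing beats shutting down (which would give -£38).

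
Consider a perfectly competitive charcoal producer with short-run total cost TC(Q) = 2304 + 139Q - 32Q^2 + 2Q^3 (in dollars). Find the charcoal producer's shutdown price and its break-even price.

Shutdown price = $11; break-even price = $235

Shutdown price = min AVC. AVC = 139 - 32Q + 2Q^2, with vertex at Q = 8 and minimum $11.
ATC = 2304/Q + 139 - 32Q + 2Q^2. Setting dATC/dQ = −2304/Q^2 − 32 + 4Q = 0 gives Q = 12 (since 4·12^3 − 32·12^2 = 2304).
min ATC = 2304/12 + 139 − 32·12 + 2·12^2 = $235. That is the break-even price.
For $11 ≤ P < $235 the firm produces at a loss; below $11 it shuts down.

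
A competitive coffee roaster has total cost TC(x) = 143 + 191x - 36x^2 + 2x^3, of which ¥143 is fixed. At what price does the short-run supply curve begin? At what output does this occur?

¥29 per unit, at x = 9

The shutdown price is the minimum of AVC. VC = 191x - 36x^2 + 2x^3, so AVC = 191 - 36x + 2x^2.
dAVC/dx = -36 + 4x = 0 gives x = 9. min AVC = 191 - 36·9 + 2·9^2 = 29.
For P < ¥29 the firm produces nothing.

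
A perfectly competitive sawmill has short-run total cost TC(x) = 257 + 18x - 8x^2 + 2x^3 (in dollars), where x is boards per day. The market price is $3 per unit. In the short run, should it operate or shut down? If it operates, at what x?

From TC, MC = TC'(x) = 18 - 16x + 6x^2 and AVC = VC/x = 18 - 8x + 2x^2.
AVC is minimized where dAVC/dx = -8 + 4x = 0, at x = 2; min AVC = 18 - 8·2 + 2·2^2 = $10.
P = $3 lies below min AVC = $10; no output level covers variable cost.
Best response: produce nothing and absorb the $257 fixed cost.

Shut down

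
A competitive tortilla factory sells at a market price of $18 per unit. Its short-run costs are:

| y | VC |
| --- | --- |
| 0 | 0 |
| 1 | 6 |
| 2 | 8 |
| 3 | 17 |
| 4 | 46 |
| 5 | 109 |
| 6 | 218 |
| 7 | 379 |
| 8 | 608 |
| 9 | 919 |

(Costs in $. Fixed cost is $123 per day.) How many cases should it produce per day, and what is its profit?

y = 3; profit = -$86

Compute π = P·y − TC at each output: y=0: -123; y=1: -111; y=2: -95; y=3: -86; y=4: -97; y=5: -142; y=6: -233; y=7: -376; y=8: -587; y=9: -880.
Profit is maximized at y = 3. AVC there is 17/3 = $5.67 ≤ P, so producing beats shutting down (which would give -$123).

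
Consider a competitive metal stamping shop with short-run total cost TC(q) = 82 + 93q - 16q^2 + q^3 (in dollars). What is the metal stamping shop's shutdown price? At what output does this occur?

$29 per unit, at q = 8

The shutdown price is the minimum of AVC. VC = 93q - 16q^2 + q^3, so AVC = 93 - 16q + q^2.
At the minimum of AVC, MC = AVC. MC = 93 - 32q + 3q^2; setting MC = AVC gives 2q^2 - 16q = 0, so q = 8. min AVC = 29.
So the shutdown price is $29.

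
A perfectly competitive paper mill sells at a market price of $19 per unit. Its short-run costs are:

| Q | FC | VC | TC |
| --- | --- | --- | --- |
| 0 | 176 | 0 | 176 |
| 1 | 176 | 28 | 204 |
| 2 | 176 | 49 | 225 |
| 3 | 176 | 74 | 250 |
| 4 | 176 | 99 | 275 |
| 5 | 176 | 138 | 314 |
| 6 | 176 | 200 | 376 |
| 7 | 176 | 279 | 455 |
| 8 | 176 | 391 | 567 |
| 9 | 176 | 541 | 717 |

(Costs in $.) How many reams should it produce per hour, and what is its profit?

Q = 0 (shut down); profit = -$176

Compute π = P·Q − TC at each output: Q=0: -176; Q=1: -185; Q=2: -187; Q=3: -193; Q=4: -199; Q=5: -219; Q=6: -262; Q=7: -322; Q=8: -415; Q=9: -546.
Profit is highest at Q = 0. Equivalently, the lowest AVC in the table is 49/2 ≈ $24.50 at Q = 2, and P = $19 falls below it — price never covers variable cost, so the firm shuts down and loses only its fixed cost.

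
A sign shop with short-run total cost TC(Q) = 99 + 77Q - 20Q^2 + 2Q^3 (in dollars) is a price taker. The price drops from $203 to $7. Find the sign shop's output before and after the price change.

AVC = 77 - 20Q + 2Q^2, minimized at Q = 5 where min AVC = $27. MC = 77 - 40Q + 6Q^2.
With P = $203 above the shutdown price, P = MC gives Q = 9.
At P = $7 < min AVC = $27, price no longer covers variable cost at any output, so the firm shuts down: Q = 0.

Output falls from 9 to 0 (the firm shuts down)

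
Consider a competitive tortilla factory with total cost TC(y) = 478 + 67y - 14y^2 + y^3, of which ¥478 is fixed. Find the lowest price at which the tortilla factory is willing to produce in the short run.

The shutdown price is the minimum of AVC. VC = 67y - 14y^2 + y^3, so AVC = 67 - 14y + y^2.
dAVC/dy = -14 + 2y = 0 gives y = 7. min AVC = 67 - 14·7 + 7^2 = 18.
The firm shuts down for any P below ¥18.

¥18 per unit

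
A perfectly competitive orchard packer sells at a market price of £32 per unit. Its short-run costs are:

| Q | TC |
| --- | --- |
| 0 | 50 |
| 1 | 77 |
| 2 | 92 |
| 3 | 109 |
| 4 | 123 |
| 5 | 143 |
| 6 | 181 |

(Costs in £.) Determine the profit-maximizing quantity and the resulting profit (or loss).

Q = 5; profit = £17

Tabulate TR − TC: Q=0: -50; Q=1: -45; Q=2: -28; Q=3: -13; Q=4: 5; Q=5: 17; Q=6: 11.
Profit is maximized at Q = 5. AVC there is 93/5 = £18.60 ≤ P, so producing beats shutting down (which would give -£50).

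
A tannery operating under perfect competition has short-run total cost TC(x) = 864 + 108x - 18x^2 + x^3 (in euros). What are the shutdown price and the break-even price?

Shutdown price = €27; break-even price = €108

Shutdown price = min AVC. AVC = 108 - 18x + x^2, with vertex at x = 9 and minimum €27.
ATC = 864/x + 108 - 18x + x^2. Setting dATC/dx = −864/x^2 − 18 + 2x = 0 gives x = 12 (since 2·12^3 − 18·12^2 = 864).
min ATC = 864/12 + 108 − 18·12 + 12^2 = €108. That is the break-even price.
For €27 ≤ P < €108 the firm produces at a loss; below €27 it shuts down.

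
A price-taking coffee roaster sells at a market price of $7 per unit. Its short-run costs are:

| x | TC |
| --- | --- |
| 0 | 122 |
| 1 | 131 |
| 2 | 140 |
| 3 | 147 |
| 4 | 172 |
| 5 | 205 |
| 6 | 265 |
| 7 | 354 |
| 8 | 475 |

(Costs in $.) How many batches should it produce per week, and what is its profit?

x = 0 (shut down); profit = -$122

Profit at each row (π = 7x − TC): x=0: -122; x=1: -124; x=2: -126; x=3: -126; x=4: -144; x=5: -170; x=6: -223; x=7: -305; x=8: -419.
Profit is highest at x = 0. Equivalently, the lowest AVC in the table is 25/3 ≈ $8.33 at x = 3, and P = $7 falls below it — price never covers variable cost, so the firm shuts down and loses only its fixed cost.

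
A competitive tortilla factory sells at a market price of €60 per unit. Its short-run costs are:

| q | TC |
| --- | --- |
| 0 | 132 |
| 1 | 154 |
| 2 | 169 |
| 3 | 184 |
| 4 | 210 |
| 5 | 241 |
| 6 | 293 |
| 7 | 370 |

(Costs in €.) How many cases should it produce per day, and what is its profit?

q = 6; profit = €67

Compute π = P·q − TC at each output: q=0: -132; q=1: -94; q=2: -49; q=3: -4; q=4: 30; q=5: 59; q=6: 67; q=7: 50.
Profit is maximized at q = 6. AVC there is 161/6 = €26.83 ≤ P, so producing beats shutting down (which would give -€132).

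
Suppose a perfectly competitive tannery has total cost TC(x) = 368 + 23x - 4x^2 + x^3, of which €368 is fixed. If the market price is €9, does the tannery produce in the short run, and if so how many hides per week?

From TC, MC = TC'(x) = 23 - 8x + 3x^2 and AVC = VC/x = 23 - 4x + x^2.
AVC hits its minimum where MC = AVC, at x = 2, giving min AVC = 23 - 4·2 + 2^2 = €19.
Since P = €9 < min AVC = €19, price fails to cover variable cost at any output.
Shutting down limits the loss to fixed cost, €368.

Shut down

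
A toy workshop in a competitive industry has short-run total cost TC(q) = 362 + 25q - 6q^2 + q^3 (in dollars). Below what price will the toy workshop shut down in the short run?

$16 per unit

The firm shuts down when price falls below the minimum of average variable cost. AVC = VC/q = 25 - 6q + q^2.
At the minimum of AVC, MC = AVC. MC = 25 - 12q + 3q^2; setting MC = AVC gives 2q^2 - 6q = 0, so q = 3. min AVC = 16.
The firm shuts down for any P below $16.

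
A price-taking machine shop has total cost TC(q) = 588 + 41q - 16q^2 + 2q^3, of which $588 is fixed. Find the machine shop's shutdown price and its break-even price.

Shutdown price = $9; break-even price = $111

AVC = 41 - 16q + 2q^2; minimized at q = 4, giving min AVC = $9. That is the shutdown price.
ATC = 588/q + 41 - 16q + 2q^2. Setting dATC/dq = −588/q^2 − 16 + 4q = 0 gives q = 7 (since 4·7^3 − 16·7^2 = 588).
min ATC = 588/7 + 41 − 16·7 + 2·7^2 = $111. That is the break-even price.
Between these two prices the firm operates at a loss; above $111 it earns a profit.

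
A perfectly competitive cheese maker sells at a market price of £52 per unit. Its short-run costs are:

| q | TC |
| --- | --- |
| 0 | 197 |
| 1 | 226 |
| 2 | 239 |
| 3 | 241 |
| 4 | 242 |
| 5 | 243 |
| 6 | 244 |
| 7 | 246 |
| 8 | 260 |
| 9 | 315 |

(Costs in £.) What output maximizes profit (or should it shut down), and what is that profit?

q = 8; profit = £156

Profit at each row (π = 52q − TC): q=0: -197; q=1: -174; q=2: -135; q=3: -85; q=4: -34; q=5: 17; q=6: 68; q=7: 118; q=8: 156; q=9: 153.
Profit is maximized at q = 8. AVC there is 63/8 = £7.88 ≤ P, so producing beats shutting down (which would give -£197).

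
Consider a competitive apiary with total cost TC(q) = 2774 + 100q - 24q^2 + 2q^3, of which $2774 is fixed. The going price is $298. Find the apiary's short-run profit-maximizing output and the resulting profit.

AVC = 100 - 24q + 2q^2 has its minimum $28 at q = 6; price $298 clears that bar, so the firm operates.
With MC = 100 - 48q + 6q^2, P = MC on the upward-sloping part at q* = 11.
TR = 298·11 = 3278. TC = 2774 + 858 = 3632. Profit = 3278 − 3632 = -$354.
Shutting down would mean losing the fixed cost of $2774, so operating at a loss of $354 is better by $2420.

Profit = -$354 at q = 11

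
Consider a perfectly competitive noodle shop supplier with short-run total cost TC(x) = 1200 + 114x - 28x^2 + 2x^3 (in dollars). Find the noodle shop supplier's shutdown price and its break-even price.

Shutdown price = min AVC. AVC = 114 - 28x + 2x^2, with vertex at x = 7 and minimum $16.
ATC = 1200/x + 114 - 28x + 2x^2. Setting dATC/dx = −1200/x^2 − 28 + 4x = 0 gives x = 10 (since 4·10^3 − 28·10^2 = 1200).
min ATC = 1200/10 + 114 − 28·10 + 2·10^2 = $154. That is the break-even price.
For $16 ≤ P < $154 the firm produces at a loss; below $16 it shuts down.

Shutdown price = $16; break-even price = $154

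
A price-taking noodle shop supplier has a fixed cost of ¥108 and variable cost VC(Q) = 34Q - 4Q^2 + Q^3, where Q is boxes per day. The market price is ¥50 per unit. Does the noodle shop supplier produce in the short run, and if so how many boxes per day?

Strip out fixed cost: VC = 34Q - 4Q^2 + Q^3. Then AVC = 34 - 4Q + Q^2 and MC = 34 - 8Q + 3Q^2.
AVC hits its minimum where MC = AVC, at Q = 2, giving min AVC = 34 - 4·2 + 2^2 = ¥30.
P = ¥50 exceeds min AVC = ¥30, so the firm stays open.
P = MC gives -16 - 8Q + 3Q^2 = 0, with roots -4/3 and 4. Take the larger (rising MC): Q* = 4.
Check: AVC at Q = 4 is ¥34 ≤ P, so revenue covers variable cost.
Profit = P·Q − TC = 50·4 − 244 = -¥44, a loss, but smaller than the ¥108 fixed cost the firm would lose by shutting down.

Produce at Q = 4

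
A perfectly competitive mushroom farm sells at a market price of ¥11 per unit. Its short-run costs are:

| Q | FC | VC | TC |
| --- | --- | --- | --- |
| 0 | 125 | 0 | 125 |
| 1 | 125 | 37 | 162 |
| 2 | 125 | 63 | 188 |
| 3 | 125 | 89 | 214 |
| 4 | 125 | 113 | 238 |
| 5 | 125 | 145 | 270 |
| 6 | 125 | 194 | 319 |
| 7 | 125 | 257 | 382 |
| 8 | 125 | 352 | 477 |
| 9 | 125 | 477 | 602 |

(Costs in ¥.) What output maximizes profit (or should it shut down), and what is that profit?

Compute π = P·Q − TC at each output: Q=0: -125; Q=1: -151; Q=2: -166; Q=3: -181; Q=4: -194; Q=5: -215; Q=6: -253; Q=7: -305; Q=8: -389; Q=9: -503.
Profit is highest at Q = 0. Equivalently, the lowest AVC in the table is 113/4 ≈ ¥28.25 at Q = 4, and P = ¥11 falls below it — price never covers variable cost, so the firm shuts down and loses only its fixed cost.

Q = 0 (shut down); profit = -¥125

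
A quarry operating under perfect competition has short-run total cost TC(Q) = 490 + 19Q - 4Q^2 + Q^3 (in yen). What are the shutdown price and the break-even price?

Shutdown price = ¥15; break-even price = ¥110

Shutdown price = min AVC. AVC = 19 - 4Q + Q^2, with vertex at Q = 2 and minimum ¥15.
ATC = 490/Q + 19 - 4Q + Q^2. Setting dATC/dQ = −490/Q^2 − 4 + 2Q = 0 gives Q = 7 (since 2·7^3 − 4·7^2 = 490).
min ATC = 490/7 + 19 − 4·7 + 7^2 = ¥110. That is the break-even price.
Between these two prices the firm operates at a loss; above ¥110 it earns a profit.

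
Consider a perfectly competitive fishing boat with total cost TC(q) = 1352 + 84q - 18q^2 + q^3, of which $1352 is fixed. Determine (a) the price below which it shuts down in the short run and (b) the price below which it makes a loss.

Shutdown price = $3; break-even price = $123

AVC = 84 - 18q + q^2; minimized at q = 9, giving min AVC = $3. That is the shutdown price.
ATC = 1352/q + 84 - 18q + q^2. Setting dATC/dq = −1352/q^2 − 18 + 2q = 0 gives q = 13 (since 2·13^3 − 18·13^2 = 1352).
min ATC = 1352/13 + 84 − 18·13 + 13^2 = $123. That is the break-even price.
For $3 ≤ P < $123 the firm produces at a loss; below $3 it shuts down.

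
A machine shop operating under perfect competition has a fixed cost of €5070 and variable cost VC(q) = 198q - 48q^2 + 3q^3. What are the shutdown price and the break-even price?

Shutdown price = min AVC. AVC = 198 - 48q + 3q^2, with vertex at q = 8 and minimum €6.
ATC = 5070/q + 198 - 48q + 3q^2. Setting dATC/dq = −5070/q^2 − 48 + 6q = 0 gives q = 13 (since 6·13^3 − 48·13^2 = 5070).
min ATC = 5070/13 + 198 − 48·13 + 3·13^2 = €471. That is the break-even price.
For €6 ≤ P < €471 the firm produces at a loss; below €6 it shuts down.

Shutdown price = €6; break-even price = €471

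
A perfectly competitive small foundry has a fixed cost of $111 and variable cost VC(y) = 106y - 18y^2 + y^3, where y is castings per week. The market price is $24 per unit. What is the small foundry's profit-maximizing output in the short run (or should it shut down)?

Shut down

Strip out fixed cost: VC = 106y - 18y^2 + y^3. Then AVC = 106 - 18y + y^2 and MC = 106 - 36y + 3y^2.
The AVC parabola has its vertex at y = 18/2 = 9, where AVC = 106 - 18·9 + 9^2 = $25.
P = $24 lies below min AVC = $25; no output level covers variable cost.
Best response: produce nothing and absorb the $111 fixed cost.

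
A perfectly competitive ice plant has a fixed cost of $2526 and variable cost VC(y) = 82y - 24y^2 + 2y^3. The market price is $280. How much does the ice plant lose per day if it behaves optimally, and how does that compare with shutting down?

Profit = -$106 at y = 11

AVC = 82 - 24y + 2y^2 has its minimum $10 at y = 6; price $280 clears that bar, so the firm operates.
MC = 82 - 48y + 6y^2. Setting P = MC and taking the root on the rising branch gives y* = 11.
TR = 280·11 = 3080. TC = 2526 + 660 = 3186. Profit = 3080 − 3186 = -$106.
By producing, the firm covers all variable cost plus $2420 of fixed cost; shutting down would lose the full $2526.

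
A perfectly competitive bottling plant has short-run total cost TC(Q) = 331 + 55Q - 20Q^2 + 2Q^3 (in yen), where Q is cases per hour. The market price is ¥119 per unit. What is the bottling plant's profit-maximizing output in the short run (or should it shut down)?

Produce at Q = 8

From TC, MC = TC'(Q) = 55 - 40Q + 6Q^2 and AVC = VC/Q = 55 - 20Q + 2Q^2.
AVC is minimized where dAVC/dQ = -20 + 4Q = 0, at Q = 5; min AVC = 55 - 20·5 + 2·5^2 = ¥5.
Because ¥119 ≥ ¥5, revenue can cover variable cost; the firm operates.
P = MC gives -64 - 40Q + 6Q^2 = 0, with roots -4/3 and 8. Take the larger (rising MC): Q* = 8.
Check: AVC at Q = 8 is ¥23 ≤ P, so revenue covers variable cost.
Profit = P·Q − TC = 119·8 − 515 = ¥437.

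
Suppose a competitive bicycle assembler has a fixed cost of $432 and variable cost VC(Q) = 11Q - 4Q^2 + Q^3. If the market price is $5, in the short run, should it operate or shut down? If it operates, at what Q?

Shut down

From TC, MC = TC'(Q) = 11 - 8Q + 3Q^2 and AVC = VC/Q = 11 - 4Q + Q^2.
AVC hits its minimum where MC = AVC, at Q = 2, giving min AVC = 11 - 4·2 + 2^2 = $7.
Since P = $5 < min AVC = $7, price fails to cover variable cost at any output.
Shutting down limits the loss to fixed cost, $432.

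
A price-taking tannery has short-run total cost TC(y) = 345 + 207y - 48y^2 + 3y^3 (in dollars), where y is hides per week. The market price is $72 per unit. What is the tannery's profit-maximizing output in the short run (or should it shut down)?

Produce at y = 9

From TC, MC = TC'(y) = 207 - 96y + 9y^2 and AVC = VC/y = 207 - 48y + 3y^2.
AVC hits its minimum where MC = AVC, at y = 8, giving min AVC = 207 - 48·8 + 3·8^2 = $15.
Since P = $72 ≥ min AVC = $15, price covers variable cost and the firm should produce.
Solving P = MC: 135 - 96y + 9y^2 = 0 ⇒ y = 5/3 or 9. On the upward-sloping branch, y* = 9.
Check: AVC at y = 9 is $18 ≤ P, so revenue covers variable cost.
Profit = P·y − TC = 72·9 − 507 = $141.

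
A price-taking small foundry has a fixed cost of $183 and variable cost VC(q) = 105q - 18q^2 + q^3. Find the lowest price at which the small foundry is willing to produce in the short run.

$24 per unit

Short-run supply begins at min AVC. From VC = 105q - 18q^2 + q^3, AVC = 105 - 18q + q^2.
At the minimum of AVC, MC = AVC. MC = 105 - 36q + 3q^2; setting MC = AVC gives 2q^2 - 18q = 0, so q = 9. min AVC = 24.
So the shutdown price is $24.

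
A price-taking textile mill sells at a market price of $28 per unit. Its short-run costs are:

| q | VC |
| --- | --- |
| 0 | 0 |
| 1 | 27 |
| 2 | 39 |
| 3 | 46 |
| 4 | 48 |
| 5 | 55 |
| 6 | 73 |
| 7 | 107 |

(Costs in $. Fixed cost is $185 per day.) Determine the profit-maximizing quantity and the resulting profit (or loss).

Profit at each row (π = 28q − TC): q=0: -185; q=1: -184; q=2: -168; q=3: -147; q=4: -121; q=5: -100; q=6: -90; q=7: -96.
Profit is maximized at q = 6. AVC there is 73/6 = $12.17 ≤ P, so producing beats shutting down (which would give -$185).

q = 6; profit = -$90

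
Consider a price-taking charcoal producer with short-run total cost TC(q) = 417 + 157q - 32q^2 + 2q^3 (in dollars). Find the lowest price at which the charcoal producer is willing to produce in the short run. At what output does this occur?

Short-run supply begins at min AVC. From VC = 157q - 32q^2 + 2q^3, AVC = 157 - 32q + 2q^2.
At the minimum of AVC, MC = AVC. MC = 157 - 64q + 6q^2; setting MC = AVC gives 4q^2 - 32q = 0, so q = 8. min AVC = 29.
So the shutdown price is $29.

$29 per unit, at q = 8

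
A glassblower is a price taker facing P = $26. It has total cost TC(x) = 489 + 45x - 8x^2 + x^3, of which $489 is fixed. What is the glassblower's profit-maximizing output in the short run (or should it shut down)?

Strip out fixed cost: VC = 45x - 8x^2 + x^3. Then AVC = 45 - 8x + x^2 and MC = 45 - 16x + 3x^2.
The AVC parabola has its vertex at x = 8/2 = 4, where AVC = 45 - 8·4 + 4^2 = $29.
P = $26 lies below min AVC = $29; no output level covers variable cost.
The firm minimizes its loss by shutting down and losing only its fixed cost of $489.

Shut down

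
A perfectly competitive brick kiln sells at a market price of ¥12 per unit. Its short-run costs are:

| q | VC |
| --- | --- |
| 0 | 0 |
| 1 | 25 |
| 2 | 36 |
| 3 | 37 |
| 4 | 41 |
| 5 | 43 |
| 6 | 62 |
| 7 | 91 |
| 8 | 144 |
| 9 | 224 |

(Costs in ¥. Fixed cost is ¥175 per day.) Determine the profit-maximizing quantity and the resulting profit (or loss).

Tabulate TR − TC: q=0: -175; q=1: -188; q=2: -187; q=3: -176; q=4: -168; q=5: -158; q=6: -165; q=7: -182; q=8: -223; q=9: -291.
Profit is maximized at q = 5. AVC there is 43/5 = ¥8.60 ≤ P, so producing beats shutting down (which would give -¥175).

q = 5; profit = -¥158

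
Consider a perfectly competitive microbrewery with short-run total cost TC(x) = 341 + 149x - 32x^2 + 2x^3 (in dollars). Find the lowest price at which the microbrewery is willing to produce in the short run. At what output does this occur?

The shutdown price is the minimum of AVC. VC = 149x - 32x^2 + 2x^3, so AVC = 149 - 32x + 2x^2.
dAVC/dx = -32 + 4x = 0 gives x = 8. min AVC = 149 - 32·8 + 2·8^2 = 21.
The firm shuts down for any P below $21.

$21 per unit, at x = 8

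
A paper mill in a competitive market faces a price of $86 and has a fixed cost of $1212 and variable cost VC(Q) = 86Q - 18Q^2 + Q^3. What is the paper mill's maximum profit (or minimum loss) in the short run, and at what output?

AVC = 86 - 18Q + Q^2 has its minimum $5 at Q = 9; price $86 clears that bar, so the firm operates.
MC = 86 - 36Q + 3Q^2. Setting P = MC and taking the root on the rising branch gives Q* = 12.
TR = 86·12 = 1032. TC = 1212 + 168 = 1380. Profit = 1032 − 1380 = -$348.
Shutting down would mean losing the fixed cost of $1212, so operating at a loss of $348 is better by $864.

Profit = -$348 at Q = 12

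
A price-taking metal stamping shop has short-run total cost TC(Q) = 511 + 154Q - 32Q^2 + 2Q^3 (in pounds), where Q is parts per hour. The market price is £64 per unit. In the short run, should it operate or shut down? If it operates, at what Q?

Produce at Q = 9

From TC, MC = TC'(Q) = 154 - 64Q + 6Q^2 and AVC = VC/Q = 154 - 32Q + 2Q^2.
The AVC parabola has its vertex at Q = 32/4 = 8, where AVC = 154 - 32·8 + 2·8^2 = £26.
Because £64 ≥ £26, revenue can cover variable cost; the firm operates.
Solving P = MC: 90 - 64Q + 6Q^2 = 0 ⇒ Q = 5/3 or 9. On the upward-sloping branch, Q* = 9.
Check: AVC at Q = 9 is £28 ≤ P, so revenue covers variable cost.
Profit = P·Q − TC = 64·9 − 763 = -£187, a loss, but smaller than the £511 fixed cost the firm would lose by shutting down.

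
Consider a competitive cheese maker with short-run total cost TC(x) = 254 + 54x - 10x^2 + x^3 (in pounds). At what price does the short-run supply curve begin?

The shutdown price is the minimum of AVC. VC = 54x - 10x^2 + x^3, so AVC = 54 - 10x + x^2.
dAVC/dx = -10 + 2x = 0 gives x = 5. min AVC = 54 - 10·5 + 5^2 = 29.
So the shutdown price is £29.

£29 per unit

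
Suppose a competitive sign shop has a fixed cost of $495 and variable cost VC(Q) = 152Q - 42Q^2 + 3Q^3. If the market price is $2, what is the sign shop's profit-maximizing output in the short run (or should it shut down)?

From TC, MC = TC'(Q) = 152 - 84Q + 9Q^2 and AVC = VC/Q = 152 - 42Q + 3Q^2.
The AVC parabola has its vertex at Q = 42/6 = 7, where AVC = 152 - 42·7 + 3·7^2 = $5.
P = $2 lies below min AVC = $5; no output level covers variable cost.
Shutting down limits the loss to fixed cost, $495.

Shut down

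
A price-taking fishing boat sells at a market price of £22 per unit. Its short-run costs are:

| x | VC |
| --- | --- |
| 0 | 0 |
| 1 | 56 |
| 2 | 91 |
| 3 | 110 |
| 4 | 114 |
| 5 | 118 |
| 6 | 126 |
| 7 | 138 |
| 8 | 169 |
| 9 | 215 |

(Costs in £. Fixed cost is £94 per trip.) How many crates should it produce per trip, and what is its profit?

Profit at each row (π = 22x − TC): x=0: -94; x=1: -128; x=2: -141; x=3: -138; x=4: -120; x=5: -102; x=6: -88; x=7: -78; x=8: -87; x=9: -111.
Profit is maximized at x = 7. AVC there is 138/7 = £19.71 ≤ P, so producing beats shutting down (which would give -£94).

x = 7; profit = -£78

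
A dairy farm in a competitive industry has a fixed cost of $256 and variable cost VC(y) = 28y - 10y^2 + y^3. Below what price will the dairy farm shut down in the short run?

$3 per unit

Short-run supply begins at min AVC. From VC = 28y - 10y^2 + y^3, AVC = 28 - 10y + y^2.
dAVC/dy = -10 + 2y = 0 gives y = 5. min AVC = 28 - 10·5 + 5^2 = 3.
For P < $3 the firm produces nothing.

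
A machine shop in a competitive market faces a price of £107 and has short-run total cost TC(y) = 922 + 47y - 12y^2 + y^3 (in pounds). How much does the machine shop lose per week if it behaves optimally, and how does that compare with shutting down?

Profit = -£122 at y = 10

AVC = 47 - 12y + y^2 has its minimum £11 at y = 6; price £107 clears that bar, so the firm operates.
With MC = 47 - 24y + 3y^2, P = MC on the upward-sloping part at y* = 10.
TR = 107·10 = 1070. TC = 922 + 270 = 1192. Profit = 1070 − 1192 = -£122.
By producing, the firm covers all variable cost plus £800 of fixed cost; shutting down would lose the full £922.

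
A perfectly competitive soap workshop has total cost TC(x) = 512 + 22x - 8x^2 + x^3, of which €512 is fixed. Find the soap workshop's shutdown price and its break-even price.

AVC = 22 - 8x + x^2; minimized at x = 4, giving min AVC = €6. That is the shutdown price.
ATC = 512/x + 22 - 8x + x^2. Setting dATC/dx = −512/x^2 − 8 + 2x = 0 gives x = 8 (since 2·8^3 − 8·8^2 = 512).
min ATC = 512/8 + 22 − 8·8 + 8^2 = €86. That is the break-even price.
For €6 ≤ P < €86 the firm produces at a loss; below €6 it shuts down.

Shutdown price = €6; break-even price = €86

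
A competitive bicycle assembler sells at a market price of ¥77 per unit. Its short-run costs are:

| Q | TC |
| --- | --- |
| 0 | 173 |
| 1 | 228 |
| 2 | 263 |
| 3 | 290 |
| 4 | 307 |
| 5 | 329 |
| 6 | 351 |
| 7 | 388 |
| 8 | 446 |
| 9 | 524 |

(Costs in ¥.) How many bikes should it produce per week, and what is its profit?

Q = 8; profit = ¥170

Profit at each row (π = 77Q − TC): Q=0: -173; Q=1: -151; Q=2: -109; Q=3: -59; Q=4: 1; Q=5: 56; Q=6: 111; Q=7: 151; Q=8: 170; Q=9: 169.
Profit is maximized at Q = 8. AVC there is 273/8 = ¥34.12 ≤ P, so producing beats shutting down (which would give -¥173).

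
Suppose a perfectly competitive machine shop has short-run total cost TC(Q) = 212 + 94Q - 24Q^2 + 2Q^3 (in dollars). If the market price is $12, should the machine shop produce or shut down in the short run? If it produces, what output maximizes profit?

Shut down

Variable cost is VC = 94Q - 24Q^2 + 2Q^3, so AVC = VC/Q = 94 - 24Q + 2Q^2 and MC = dTC/dQ = 94 - 48Q + 6Q^2.
AVC hits its minimum where MC = AVC, at Q = 6, giving min AVC = 94 - 24·6 + 2·6^2 = $22.
With P < min AVC ($12 < $22), every unit sold adds to the loss.
Shutting down limits the loss to fixed cost, $212.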